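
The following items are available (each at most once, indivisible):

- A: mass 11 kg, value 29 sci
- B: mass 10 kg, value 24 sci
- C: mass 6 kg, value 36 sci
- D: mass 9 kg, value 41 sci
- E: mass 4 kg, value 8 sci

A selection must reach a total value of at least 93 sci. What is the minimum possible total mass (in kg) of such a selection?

25

Subsets with value ≥ 93, sorted by total mass:
- B+C+D: mass 25, value 101
- A+C+D: mass 26, value 106
- B+C+D+E: mass 29, value 109
Minimum mass: 25 kg.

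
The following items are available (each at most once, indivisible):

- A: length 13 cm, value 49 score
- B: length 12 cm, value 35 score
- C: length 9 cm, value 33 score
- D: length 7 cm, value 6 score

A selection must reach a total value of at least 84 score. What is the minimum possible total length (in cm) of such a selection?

Subsets with value ≥ 84, sorted by total length:
- A+B: length 25, value 84
- A+C+D: length 29, value 88
Minimum length: 25 cm.

25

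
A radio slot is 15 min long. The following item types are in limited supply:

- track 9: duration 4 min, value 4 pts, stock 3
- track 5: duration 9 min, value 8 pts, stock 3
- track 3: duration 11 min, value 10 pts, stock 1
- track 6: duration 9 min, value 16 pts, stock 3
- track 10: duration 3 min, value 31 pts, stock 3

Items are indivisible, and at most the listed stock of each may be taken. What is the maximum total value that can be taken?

Top feasible selections:
- 1×track 9 + 3×track 10: duration 13, value 97
- 3×track 10: duration 9, value 93
- 1×track 6 + 2×track 10: duration 15, value 78
Best: 97 pts.

97 pts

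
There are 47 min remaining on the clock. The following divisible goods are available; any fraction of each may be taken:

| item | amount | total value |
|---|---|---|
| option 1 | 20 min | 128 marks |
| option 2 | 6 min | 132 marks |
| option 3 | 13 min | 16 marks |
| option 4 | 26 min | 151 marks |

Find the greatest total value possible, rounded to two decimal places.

Take in order of value per unit:
- option 2 (132/6 per unit): all 6 → value 132, running total 132.00
- option 1 (128/20 per unit): all 20 → value 128, running total 260.00
- option 4 (151/26 per unit): 21 of 26 → value 21×151/26 = 121.9615, running total 381.96
Total 381.96.

381.96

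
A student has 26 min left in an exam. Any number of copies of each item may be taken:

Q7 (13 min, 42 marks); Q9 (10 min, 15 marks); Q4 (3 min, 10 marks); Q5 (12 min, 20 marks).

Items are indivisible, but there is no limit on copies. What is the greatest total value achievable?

84 marks

Best value-per-unit is Q4 at 10/3; filling with it alone gives 8×10 = 80.
Optimal mix: 2×Q7 → time 26, value 84.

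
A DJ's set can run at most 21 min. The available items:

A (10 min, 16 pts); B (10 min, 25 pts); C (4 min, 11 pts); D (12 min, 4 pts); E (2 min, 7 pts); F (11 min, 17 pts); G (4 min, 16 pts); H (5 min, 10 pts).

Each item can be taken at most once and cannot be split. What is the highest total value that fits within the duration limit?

This is a 0/1 knapsack; check combinations near the capacity.
- B+C+E+G: duration 10+4+2+4=20, value 25+11+7+16=59
- B+E+G+H: duration 10+2+4+5=21, value 25+7+16+10=58
- B+C+E+H: duration 10+4+2+5=21, value 25+11+7+10=53
- B+C+G: duration 10+4+4=18, value 25+11+16=52
Best: 59 pts.

59 pts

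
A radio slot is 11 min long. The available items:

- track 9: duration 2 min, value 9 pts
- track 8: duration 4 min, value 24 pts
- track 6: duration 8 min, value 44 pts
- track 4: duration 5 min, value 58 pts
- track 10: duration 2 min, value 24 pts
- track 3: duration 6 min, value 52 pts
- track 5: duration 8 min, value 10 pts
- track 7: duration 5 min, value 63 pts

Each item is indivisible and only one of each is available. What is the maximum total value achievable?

121 pts

Check high-value combinations within 11 min:
- track 4+track 7: duration 5+5=10, value 58+63=121
- track 3+track 7: duration 6+5=11, value 52+63=115
- track 8+track 10+track 7: duration 4+2+5=11, value 24+24+63=111
- track 4+track 3: duration 5+6=11, value 58+52=110
Best: 121 pts.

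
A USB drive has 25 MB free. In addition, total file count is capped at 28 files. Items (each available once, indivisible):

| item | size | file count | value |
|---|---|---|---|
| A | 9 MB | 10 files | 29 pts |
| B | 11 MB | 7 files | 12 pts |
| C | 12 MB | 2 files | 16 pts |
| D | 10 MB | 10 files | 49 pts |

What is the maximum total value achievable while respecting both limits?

78 pts

Feasible sets respecting both limits:
- A+D: size 19, file count 20, value 78
- C+D: size 22, file count 12, value 65
- B+D: size 21, file count 17, value 61
- D: size 10, file count 10, value 49
Best: 78 pts.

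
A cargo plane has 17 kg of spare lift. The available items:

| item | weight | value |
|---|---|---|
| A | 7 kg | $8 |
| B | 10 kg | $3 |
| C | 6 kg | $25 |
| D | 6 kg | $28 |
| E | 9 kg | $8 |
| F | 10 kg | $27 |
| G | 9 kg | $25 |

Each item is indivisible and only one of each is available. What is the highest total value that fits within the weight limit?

Check high-value combinations within 17 kg:
- D+F: weight 6+10=16, value 28+27=55
- C+D: weight 6+6=12, value 25+28=53
- D+G: weight 6+9=15, value 28+25=53
- C+F: weight 6+10=16, value 25+27=52
- C+G: weight 6+9=15, value 25+25=50
Best: $55.

$55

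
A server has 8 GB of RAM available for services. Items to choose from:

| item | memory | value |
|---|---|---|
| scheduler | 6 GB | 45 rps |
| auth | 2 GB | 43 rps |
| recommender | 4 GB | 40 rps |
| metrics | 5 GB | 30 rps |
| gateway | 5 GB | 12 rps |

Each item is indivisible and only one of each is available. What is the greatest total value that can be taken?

Check high-value combinations within 8 GB:
- scheduler+auth: memory 6+2=8, value 45+43=88
- auth+recommender: memory 2+4=6, value 43+40=83
- auth+metrics: memory 2+5=7, value 43+30=73
- auth+gateway: memory 2+5=7, value 43+12=55
- scheduler: memory 6, value 45
Best: 88 rps.

88 rps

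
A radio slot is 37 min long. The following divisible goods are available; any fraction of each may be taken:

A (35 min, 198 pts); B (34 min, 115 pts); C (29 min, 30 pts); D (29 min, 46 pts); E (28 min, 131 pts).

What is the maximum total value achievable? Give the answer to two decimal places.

Take in order of value per unit:
- A (198/35 per unit): all 35 → value 198, running total 198.00
- E (131/28 per unit): 2 of 28 → value 2×131/28 = 9.3571, running total 207.36
Total 207.36.

207.36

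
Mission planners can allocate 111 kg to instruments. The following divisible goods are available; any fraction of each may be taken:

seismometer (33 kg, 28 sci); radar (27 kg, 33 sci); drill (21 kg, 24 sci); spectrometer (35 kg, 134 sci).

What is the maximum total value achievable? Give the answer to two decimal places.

214.76

Take in order of value per unit:
- spectrometer (134/35 per unit): all 35 → value 134, running total 134.00
- radar (33/27 per unit): all 27 → value 33, running total 167.00
- drill (24/21 per unit): all 21 → value 24, running total 191.00
- seismometer (28/33 per unit): 28 of 33 → value 28×28/33 = 23.7576, running total 214.76
Total 214.76.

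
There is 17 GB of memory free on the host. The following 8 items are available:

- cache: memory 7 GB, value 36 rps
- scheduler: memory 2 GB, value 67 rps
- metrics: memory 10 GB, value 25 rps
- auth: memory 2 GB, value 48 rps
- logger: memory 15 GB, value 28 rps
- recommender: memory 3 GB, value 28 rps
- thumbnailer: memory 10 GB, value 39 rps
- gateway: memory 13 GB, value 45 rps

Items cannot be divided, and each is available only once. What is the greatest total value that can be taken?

182 rps

This is a 0/1 knapsack; check combinations near the capacity.
- scheduler+auth+recommender+thumbnailer: memory 2+2+3+10=17, value 67+48+28+39=182
- cache+scheduler+auth+recommender: memory 7+2+2+3=14, value 36+67+48+28=179
- scheduler+metrics+auth+recommender: memory 2+10+2+3=17, value 67+25+48+28=168
Best: 182 rps.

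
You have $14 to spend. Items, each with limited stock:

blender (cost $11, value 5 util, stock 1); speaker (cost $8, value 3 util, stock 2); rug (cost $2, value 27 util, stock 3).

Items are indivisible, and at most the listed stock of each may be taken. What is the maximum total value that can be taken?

84 util

Best selections within cost 14 and stock limits:
- 1×speaker + 3×rug: cost 14, value 84
- 3×rug: cost 6, value 81
- 1×speaker + 2×rug: cost 12, value 57
- 2×rug: cost 4, value 54
Best: 84 util.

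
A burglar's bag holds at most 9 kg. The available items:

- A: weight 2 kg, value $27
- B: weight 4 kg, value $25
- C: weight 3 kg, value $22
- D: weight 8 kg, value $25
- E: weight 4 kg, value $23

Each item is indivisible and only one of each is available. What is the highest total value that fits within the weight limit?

$74

This is a 0/1 knapsack; check combinations near the capacity.
- A+B+C: weight 2+4+3=9, value 27+25+22=74
- A+C+E: weight 2+3+4=9, value 27+22+23=72
- A+B: weight 2+4=6, value 27+25=52
- A+E: weight 2+4=6, value 27+23=50
- A+C: weight 2+3=5, value 27+22=49
Best: $74.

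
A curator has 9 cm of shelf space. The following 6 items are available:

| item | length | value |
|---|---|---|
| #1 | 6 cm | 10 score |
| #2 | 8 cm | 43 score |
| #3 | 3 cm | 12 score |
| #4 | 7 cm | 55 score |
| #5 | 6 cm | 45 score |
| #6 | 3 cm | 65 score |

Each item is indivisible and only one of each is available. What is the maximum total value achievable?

110 score

Check high-value combinations within 9 cm:
- #5+#6: length 6+3=9, value 45+65=110
- #3+#6: length 3+3=6, value 12+65=77
- #1+#6: length 6+3=9, value 10+65=75
- #6: length 3, value 65
Best: 110 score.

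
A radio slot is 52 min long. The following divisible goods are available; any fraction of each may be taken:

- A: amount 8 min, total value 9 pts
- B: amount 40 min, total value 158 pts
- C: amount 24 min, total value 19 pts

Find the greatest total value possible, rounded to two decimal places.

Take in order of value per unit:
- B (158/40 per unit): all 40 → value 158, running total 158.00
- A (9/8 per unit): all 8 → value 9, running total 167.00
- C (19/24 per unit): 4 of 24 → value 4×19/24 = 3.1667, running total 170.17
Total 170.17.

170.17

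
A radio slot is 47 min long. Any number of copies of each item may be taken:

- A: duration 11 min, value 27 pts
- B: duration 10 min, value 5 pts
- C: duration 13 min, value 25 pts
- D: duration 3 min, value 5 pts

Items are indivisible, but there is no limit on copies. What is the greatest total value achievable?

113 pts

Best value-per-unit is A at 27/11; filling with it alone gives 4×27 = 108.
Optimal mix: 4×A + 1×D → duration 47, value 113.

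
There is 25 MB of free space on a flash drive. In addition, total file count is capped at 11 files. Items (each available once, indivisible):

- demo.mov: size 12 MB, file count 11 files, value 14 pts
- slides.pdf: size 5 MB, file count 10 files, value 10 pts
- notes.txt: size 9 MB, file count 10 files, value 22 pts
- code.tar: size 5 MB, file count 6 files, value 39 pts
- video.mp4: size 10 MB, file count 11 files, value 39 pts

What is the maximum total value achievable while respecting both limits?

Feasible sets respecting both limits:
- code.tar: size 5, file count 6, value 39
- video.mp4: size 10, file count 11, value 39
- notes.txt: size 9, file count 10, value 22
- demo.mov: size 12, file count 11, value 14
Best: 39 pts.

39 pts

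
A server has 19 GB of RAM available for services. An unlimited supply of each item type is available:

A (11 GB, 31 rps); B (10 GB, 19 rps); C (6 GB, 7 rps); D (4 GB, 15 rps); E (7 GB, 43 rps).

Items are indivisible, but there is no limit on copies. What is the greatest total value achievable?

101 rps

Best value-per-unit is E at 43/7; filling with it alone gives 2×43 = 86.
Optimal mix: 1×D + 2×E → memory 18, value 101.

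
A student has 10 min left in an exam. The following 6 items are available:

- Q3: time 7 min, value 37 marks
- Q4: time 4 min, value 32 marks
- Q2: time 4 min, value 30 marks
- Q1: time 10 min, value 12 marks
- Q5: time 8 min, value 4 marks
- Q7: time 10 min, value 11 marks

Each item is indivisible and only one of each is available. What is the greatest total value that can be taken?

This is a 0/1 knapsack; check combinations near the capacity.
- Q4+Q2: time 4+4=8, value 32+30=62
- Q3: time 7, value 37
- Q4: time 4, value 32
- Q2: time 4, value 30
Best: 62 marks.

62 marks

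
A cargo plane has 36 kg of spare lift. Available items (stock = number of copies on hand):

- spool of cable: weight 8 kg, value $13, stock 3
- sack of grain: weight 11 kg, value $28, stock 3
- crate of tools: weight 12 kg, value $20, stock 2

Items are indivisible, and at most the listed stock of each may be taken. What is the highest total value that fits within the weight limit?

$84

Best selections within weight 36 and stock limits:
- 3×sack of grain: weight 33, value 84
- 2×sack of grain + 1×crate of tools: weight 34, value 76
- 1×spool of cable + 2×sack of grain: weight 30, value 69
Best: $84.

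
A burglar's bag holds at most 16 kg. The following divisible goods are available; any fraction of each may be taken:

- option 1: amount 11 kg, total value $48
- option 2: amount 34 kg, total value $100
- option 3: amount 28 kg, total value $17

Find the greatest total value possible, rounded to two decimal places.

Take in order of value per unit:
- option 1 (48/11 per unit): all 11 → value 48, running total 48.00
- option 2 (100/34 per unit): 5 of 34 → value 5×100/34 = 14.7059, running total 62.71
Total 62.71.

62.71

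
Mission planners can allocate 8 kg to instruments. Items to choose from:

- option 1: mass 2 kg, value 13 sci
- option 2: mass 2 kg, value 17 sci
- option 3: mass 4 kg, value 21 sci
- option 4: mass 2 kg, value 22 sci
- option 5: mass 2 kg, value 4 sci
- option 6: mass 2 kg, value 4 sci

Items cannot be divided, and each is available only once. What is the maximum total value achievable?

60 sci

Check high-value combinations within 8 kg:
- option 2+option 3+option 4: mass 2+4+2=8, value 17+21+22=60
- option 1+option 3+option 4: mass 2+4+2=8, value 13+21+22=56
- option 1+option 2+option 4+option 5: mass 2+2+2+2=8, value 13+17+22+4=56
- option 1+option 2+option 4+option 6: mass 2+2+2+2=8, value 13+17+22+4=56
Best: 60 sci.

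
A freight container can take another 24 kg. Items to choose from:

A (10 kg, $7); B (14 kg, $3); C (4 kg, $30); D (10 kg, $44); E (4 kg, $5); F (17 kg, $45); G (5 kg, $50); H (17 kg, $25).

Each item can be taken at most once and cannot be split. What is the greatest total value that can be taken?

This is a 0/1 knapsack; check combinations near the capacity.
- C+D+E+G: weight 4+10+4+5=23, value 30+44+5+50=129
- C+D+G: weight 4+10+5=19, value 30+44+50=124
- D+E+G: weight 10+4+5=19, value 44+5+50=99
- F+G: weight 17+5=22, value 45+50=95
Best: $129.

$129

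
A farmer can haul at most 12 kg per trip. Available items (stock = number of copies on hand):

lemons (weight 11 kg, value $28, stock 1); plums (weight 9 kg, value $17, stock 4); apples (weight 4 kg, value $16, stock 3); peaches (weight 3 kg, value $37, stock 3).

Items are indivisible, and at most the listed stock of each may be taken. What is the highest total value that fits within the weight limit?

$111

Top feasible selections:
- 3×peaches: weight 9, value 111
- 1×apples + 2×peaches: weight 10, value 90
Best: $111.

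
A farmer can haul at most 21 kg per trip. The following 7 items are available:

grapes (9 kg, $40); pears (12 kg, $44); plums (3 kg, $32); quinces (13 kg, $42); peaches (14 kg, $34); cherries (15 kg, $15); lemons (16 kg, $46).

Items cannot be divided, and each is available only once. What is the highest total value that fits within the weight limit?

Check high-value combinations within 21 kg:
- grapes+pears: weight 9+12=21, value 40+44=84
- plums+lemons: weight 3+16=19, value 32+46=78
- pears+plums: weight 12+3=15, value 44+32=76
Best: $84.

$84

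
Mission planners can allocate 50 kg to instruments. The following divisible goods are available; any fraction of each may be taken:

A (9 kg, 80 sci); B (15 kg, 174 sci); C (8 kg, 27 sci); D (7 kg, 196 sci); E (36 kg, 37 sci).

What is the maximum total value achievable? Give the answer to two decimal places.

Take in order of value per unit:
- D (196/7 per unit): all 7 → value 196, running total 196.00
- B (174/15 per unit): all 15 → value 174, running total 370.00
- A (80/9 per unit): all 9 → value 80, running total 450.00
- C (27/8 per unit): all 8 → value 27, running total 477.00
- E (37/36 per unit): 11 of 36 → value 11×37/36 = 11.3056, running total 488.31
Total 488.31.

488.31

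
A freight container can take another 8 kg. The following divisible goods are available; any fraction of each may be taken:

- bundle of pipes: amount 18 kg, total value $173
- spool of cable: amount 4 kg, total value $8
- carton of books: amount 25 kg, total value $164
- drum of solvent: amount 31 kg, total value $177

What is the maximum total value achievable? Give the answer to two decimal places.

76.89

Take in order of value per unit:
- bundle of pipes (173/18 per unit): 8 of 18 → value 8×173/18 = 76.8889, running total 76.89
Total 76.89.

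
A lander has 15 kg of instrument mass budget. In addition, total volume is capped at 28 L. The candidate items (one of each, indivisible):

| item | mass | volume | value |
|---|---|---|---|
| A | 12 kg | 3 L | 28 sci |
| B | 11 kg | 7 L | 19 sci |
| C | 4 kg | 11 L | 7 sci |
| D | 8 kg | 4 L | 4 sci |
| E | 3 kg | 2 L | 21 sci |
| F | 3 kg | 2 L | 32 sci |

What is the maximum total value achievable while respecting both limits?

Feasible sets respecting both limits:
- A+F: mass 15, volume 5, value 60
- C+E+F: mass 10, volume 15, value 60
- D+E+F: mass 14, volume 8, value 57
- E+F: mass 6, volume 4, value 53
Best: 60 sci.

60 sci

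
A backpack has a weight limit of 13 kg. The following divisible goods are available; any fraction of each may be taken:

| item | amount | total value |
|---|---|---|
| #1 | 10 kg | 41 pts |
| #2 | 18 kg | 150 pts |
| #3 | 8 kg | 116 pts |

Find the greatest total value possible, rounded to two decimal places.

157.67

Take in order of value per unit:
- #3 (116/8 per unit): all 8 → value 116, running total 116.00
- #2 (150/18 per unit): 5 of 18 → value 5×150/18 = 41.6667, running total 157.67
Total 157.67.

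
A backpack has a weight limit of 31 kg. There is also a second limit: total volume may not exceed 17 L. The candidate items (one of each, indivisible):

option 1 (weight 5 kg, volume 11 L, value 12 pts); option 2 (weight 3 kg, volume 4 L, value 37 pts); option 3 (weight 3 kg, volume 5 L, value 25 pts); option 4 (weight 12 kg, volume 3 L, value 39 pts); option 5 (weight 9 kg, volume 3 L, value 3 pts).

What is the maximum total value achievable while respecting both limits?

104 pts

Feasible sets respecting both limits:
- option 2+option 3+option 4+option 5: weight 27, volume 15, value 104
- option 2+option 3+option 4: weight 18, volume 12, value 101
- option 2+option 4+option 5: weight 24, volume 10, value 79
- option 2+option 4: weight 15, volume 7, value 76
Best: 104 pts.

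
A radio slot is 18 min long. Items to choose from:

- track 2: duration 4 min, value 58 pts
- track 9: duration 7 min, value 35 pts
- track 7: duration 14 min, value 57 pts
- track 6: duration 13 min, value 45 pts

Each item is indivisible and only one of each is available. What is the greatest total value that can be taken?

115 pts

Check high-value combinations within 18 min:
- track 2+track 7: duration 4+14=18, value 58+57=115
- track 2+track 6: duration 4+13=17, value 58+45=103
- track 2+track 9: duration 4+7=11, value 58+35=93
- track 2: duration 4, value 58
- track 7: duration 14, value 57
Best: 115 pts.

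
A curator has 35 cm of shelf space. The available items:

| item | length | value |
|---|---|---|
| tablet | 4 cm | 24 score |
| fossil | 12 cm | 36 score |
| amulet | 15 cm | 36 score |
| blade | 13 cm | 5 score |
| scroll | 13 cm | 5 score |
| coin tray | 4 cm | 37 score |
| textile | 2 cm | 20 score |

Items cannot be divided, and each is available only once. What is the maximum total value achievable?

Check high-value combinations within 35 cm:
- tablet+fossil+amulet+coin tray: length 4+12+15+4=35, value 24+36+36+37=133
- fossil+amulet+coin tray+textile: length 12+15+4+2=33, value 36+36+37+20=129
- tablet+fossil+blade+coin tray+textile: length 4+12+13+4+2=35, value 24+36+5+37+20=122
- tablet+fossil+scroll+coin tray+textile: length 4+12+13+4+2=35, value 24+36+5+37+20=122
- tablet+fossil+coin tray+textile: length 4+12+4+2=22, value 24+36+37+20=117
Best: 133 score.

133 score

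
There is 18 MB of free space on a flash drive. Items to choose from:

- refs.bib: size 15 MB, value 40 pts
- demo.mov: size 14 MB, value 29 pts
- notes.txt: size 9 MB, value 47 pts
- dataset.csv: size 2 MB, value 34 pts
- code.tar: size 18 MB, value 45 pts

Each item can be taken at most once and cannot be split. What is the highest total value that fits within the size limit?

81 pts

Check high-value combinations within 18 MB:
- notes.txt+dataset.csv: size 9+2=11, value 47+34=81
- refs.bib+dataset.csv: size 15+2=17, value 40+34=74
- demo.mov+dataset.csv: size 14+2=16, value 29+34=63
- notes.txt: size 9, value 47
Best: 81 pts.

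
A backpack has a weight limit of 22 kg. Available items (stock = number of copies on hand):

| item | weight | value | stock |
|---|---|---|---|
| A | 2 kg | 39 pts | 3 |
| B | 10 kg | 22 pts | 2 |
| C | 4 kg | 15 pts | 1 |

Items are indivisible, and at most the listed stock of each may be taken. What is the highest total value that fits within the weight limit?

154 pts

Top feasible selections:
- 3×A + 1×B + 1×C: weight 20, value 154
- 3×A + 1×B: weight 16, value 139
- 3×A + 1×C: weight 10, value 132
- 3×A: weight 6, value 117
Best: 154 pts.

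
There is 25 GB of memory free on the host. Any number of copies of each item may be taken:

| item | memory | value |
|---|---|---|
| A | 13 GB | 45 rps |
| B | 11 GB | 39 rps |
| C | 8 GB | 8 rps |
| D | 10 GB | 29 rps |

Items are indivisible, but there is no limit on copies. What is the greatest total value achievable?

Best value-per-unit is B at 39/11; filling with it alone gives 2×39 = 78.
Optimal mix: 1×A + 1×B → memory 24, value 84.

84 rps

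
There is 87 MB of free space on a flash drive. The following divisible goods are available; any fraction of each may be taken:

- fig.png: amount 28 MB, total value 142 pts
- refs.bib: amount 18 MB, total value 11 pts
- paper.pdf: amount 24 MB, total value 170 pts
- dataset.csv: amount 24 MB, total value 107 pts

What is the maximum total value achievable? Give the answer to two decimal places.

Take in order of value per unit:
- paper.pdf (170/24 per unit): all 24 → value 170, running total 170.00
- fig.png (142/28 per unit): all 28 → value 142, running total 312.00
- dataset.csv (107/24 per unit): all 24 → value 107, running total 419.00
- refs.bib (11/18 per unit): 11 of 18 → value 11×11/18 = 6.7222, running total 425.72
Total 425.72.

425.72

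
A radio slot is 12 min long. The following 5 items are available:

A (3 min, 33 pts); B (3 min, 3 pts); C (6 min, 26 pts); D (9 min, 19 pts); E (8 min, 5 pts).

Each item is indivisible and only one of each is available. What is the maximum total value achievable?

62 pts

Check high-value combinations within 12 min:
- A+B+C: duration 3+3+6=12, value 33+3+26=62
- A+C: duration 3+6=9, value 33+26=59
- A+D: duration 3+9=12, value 33+19=52
- A+E: duration 3+8=11, value 33+5=38
- A+B: duration 3+3=6, value 33+3=36
Best: 62 pts.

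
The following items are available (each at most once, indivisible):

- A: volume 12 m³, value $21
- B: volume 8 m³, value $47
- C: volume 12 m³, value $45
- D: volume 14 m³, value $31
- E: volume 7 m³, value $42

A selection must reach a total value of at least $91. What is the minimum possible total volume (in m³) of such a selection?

Subsets with value ≥ 91, sorted by total volume:
- B+C: volume 20, value 92
- B+C+E: volume 27, value 134
Minimum volume: 20 m³.

20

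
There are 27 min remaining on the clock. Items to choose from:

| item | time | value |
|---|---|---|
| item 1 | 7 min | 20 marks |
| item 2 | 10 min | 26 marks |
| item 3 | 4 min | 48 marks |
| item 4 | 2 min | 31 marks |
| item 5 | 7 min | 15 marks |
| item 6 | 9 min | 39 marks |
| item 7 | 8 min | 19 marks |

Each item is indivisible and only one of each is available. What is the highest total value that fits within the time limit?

Check high-value combinations within 27 min:
- item 2+item 3+item 4+item 6: time 10+4+2+9=25, value 26+48+31+39=144
- item 1+item 3+item 4+item 6: time 7+4+2+9=22, value 20+48+31+39=138
- item 3+item 4+item 6+item 7: time 4+2+9+8=23, value 48+31+39+19=137
- item 3+item 4+item 5+item 6: time 4+2+7+9=22, value 48+31+15+39=133
- item 1+item 2+item 3+item 4: time 7+10+4+2=23, value 20+26+48+31=125
Best: 144 marks.

144 marks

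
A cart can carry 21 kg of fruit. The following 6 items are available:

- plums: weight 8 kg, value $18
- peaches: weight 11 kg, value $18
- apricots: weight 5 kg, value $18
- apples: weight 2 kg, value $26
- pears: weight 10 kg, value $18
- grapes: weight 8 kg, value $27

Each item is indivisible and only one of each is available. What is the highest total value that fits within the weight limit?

Check high-value combinations within 21 kg:
- apricots+apples+grapes: weight 5+2+8=15, value 18+26+27=71
- plums+apples+grapes: weight 8+2+8=18, value 18+26+27=71
- apples+pears+grapes: weight 2+10+8=20, value 26+18+27=71
- peaches+apples+grapes: weight 11+2+8=21, value 18+26+27=71
- plums+apricots+grapes: weight 8+5+8=21, value 18+18+27=63
Best: $71.

$71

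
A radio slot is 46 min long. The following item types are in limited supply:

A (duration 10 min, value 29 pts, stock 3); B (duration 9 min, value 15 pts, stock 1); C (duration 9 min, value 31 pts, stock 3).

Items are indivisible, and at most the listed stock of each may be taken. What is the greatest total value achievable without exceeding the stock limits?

137 pts

Top feasible selections:
- 1×A + 1×B + 3×C: duration 46, value 137
- 1×A + 3×C: duration 37, value 122
- 2×A + 2×C: duration 38, value 120
- 3×A + 1×C: duration 39, value 118
Best: 137 pts.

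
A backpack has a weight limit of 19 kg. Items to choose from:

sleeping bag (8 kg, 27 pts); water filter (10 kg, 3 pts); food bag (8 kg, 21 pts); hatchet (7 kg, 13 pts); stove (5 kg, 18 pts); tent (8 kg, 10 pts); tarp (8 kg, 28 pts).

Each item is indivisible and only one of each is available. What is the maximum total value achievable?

55 pts

Check high-value combinations within 19 kg:
- sleeping bag+tarp: weight 8+8=16, value 27+28=55
- food bag+tarp: weight 8+8=16, value 21+28=49
- sleeping bag+food bag: weight 8+8=16, value 27+21=48
- stove+tarp: weight 5+8=13, value 18+28=46
- sleeping bag+stove: weight 8+5=13, value 27+18=45
Best: 55 pts.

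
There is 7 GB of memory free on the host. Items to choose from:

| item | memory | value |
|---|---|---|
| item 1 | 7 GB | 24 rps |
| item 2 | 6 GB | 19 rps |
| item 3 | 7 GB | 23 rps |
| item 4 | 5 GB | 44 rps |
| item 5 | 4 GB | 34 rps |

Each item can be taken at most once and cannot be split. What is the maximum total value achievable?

Check high-value combinations within 7 GB:
- item 4: memory 5, value 44
- item 5: memory 4, value 34
- item 1: memory 7, value 24
- item 3: memory 7, value 23
Best: 44 rps.

44 rps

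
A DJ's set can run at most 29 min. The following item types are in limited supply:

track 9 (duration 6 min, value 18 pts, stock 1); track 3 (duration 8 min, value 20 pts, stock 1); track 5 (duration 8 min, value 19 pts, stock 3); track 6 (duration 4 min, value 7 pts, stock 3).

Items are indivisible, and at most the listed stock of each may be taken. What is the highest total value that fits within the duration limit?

65 pts

Top feasible selections:
- 1×track 3 + 2×track 5 + 1×track 6: duration 28, value 65
- 1×track 9 + 1×track 3 + 1×track 5 + 1×track 6: duration 26, value 64
Best: 65 pts.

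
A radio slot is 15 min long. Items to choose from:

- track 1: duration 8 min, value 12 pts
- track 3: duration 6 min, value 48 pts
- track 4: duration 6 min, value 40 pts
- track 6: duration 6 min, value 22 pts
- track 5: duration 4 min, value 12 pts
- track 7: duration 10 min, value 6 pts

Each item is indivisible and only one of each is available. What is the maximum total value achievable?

Check high-value combinations within 15 min:
- track 3+track 4: duration 6+6=12, value 48+40=88
- track 3+track 6: duration 6+6=12, value 48+22=70
- track 4+track 6: duration 6+6=12, value 40+22=62
- track 3+track 5: duration 6+4=10, value 48+12=60
Best: 88 pts.

88 pts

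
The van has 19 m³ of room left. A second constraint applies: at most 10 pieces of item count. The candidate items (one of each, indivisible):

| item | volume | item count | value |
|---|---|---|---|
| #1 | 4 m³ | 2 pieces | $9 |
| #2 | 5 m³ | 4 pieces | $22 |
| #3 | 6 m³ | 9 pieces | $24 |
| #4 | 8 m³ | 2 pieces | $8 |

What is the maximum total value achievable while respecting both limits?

$39

Feasible sets respecting both limits:
- #1+#2+#4: volume 17, item count 8, value 39
- #1+#2: volume 9, item count 6, value 31
- #2+#4: volume 13, item count 6, value 30
- #3: volume 6, item count 9, value 24
Best: $39.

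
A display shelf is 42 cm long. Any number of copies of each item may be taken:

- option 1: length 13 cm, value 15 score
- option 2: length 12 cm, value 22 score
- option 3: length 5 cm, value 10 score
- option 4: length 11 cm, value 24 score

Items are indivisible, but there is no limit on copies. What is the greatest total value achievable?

Best value-per-unit is option 4 at 24/11; filling with it alone gives 3×24 = 72.
Optimal mix: 4×option 3 + 2×option 4 → length 42, value 88.

88 score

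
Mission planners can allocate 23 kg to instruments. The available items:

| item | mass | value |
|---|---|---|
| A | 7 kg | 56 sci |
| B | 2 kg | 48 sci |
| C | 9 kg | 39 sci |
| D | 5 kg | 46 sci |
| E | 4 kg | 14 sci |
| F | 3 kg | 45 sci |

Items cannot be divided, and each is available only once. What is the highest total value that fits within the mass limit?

Check high-value combinations within 23 kg:
- A+B+D+E+F: mass 7+2+5+4+3=21, value 56+48+46+14+45=209
- A+B+D+F: mass 7+2+5+3=17, value 56+48+46+45=195
- B+C+D+E+F: mass 2+9+5+4+3=23, value 48+39+46+14+45=192
- A+B+C+D: mass 7+2+9+5=23, value 56+48+39+46=189
- A+B+C+F: mass 7+2+9+3=21, value 56+48+39+45=188
Best: 209 sci.

209 sci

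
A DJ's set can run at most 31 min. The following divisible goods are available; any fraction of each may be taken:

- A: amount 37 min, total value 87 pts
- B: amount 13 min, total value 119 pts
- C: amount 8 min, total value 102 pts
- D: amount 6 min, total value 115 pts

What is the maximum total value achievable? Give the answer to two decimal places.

Take in order of value per unit:
- D (115/6 per unit): all 6 → value 115, running total 115.00
- C (102/8 per unit): all 8 → value 102, running total 217.00
- B (119/13 per unit): all 13 → value 119, running total 336.00
- A (87/37 per unit): 4 of 37 → value 4×87/37 = 9.4054, running total 345.41
Total 345.41.

345.41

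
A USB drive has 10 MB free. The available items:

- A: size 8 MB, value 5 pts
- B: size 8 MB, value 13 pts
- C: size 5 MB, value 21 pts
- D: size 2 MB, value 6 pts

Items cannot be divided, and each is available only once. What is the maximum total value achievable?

Check high-value combinations within 10 MB:
- C+D: size 5+2=7, value 21+6=27
- C: size 5, value 21
- B+D: size 8+2=10, value 13+6=19
- B: size 8, value 13
Best: 27 pts.

27 pts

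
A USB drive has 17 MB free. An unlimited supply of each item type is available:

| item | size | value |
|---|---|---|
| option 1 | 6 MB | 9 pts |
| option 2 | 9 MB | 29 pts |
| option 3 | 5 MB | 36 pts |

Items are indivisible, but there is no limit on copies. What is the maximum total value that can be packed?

Best value-per-unit is option 3 at 36/5, and filling with it alone uses size 3×5=15. No mix of the others beats 3×36 = 108.

108 pts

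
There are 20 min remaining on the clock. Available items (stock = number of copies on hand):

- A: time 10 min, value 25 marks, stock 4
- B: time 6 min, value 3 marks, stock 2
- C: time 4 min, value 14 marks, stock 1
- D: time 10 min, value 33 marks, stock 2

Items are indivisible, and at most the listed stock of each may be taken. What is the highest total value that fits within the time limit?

66 marks

Best selections within time 20 and stock limits:
- 2×D: time 20, value 66
- 1×A + 1×D: time 20, value 58
- 1×B + 1×C + 1×D: time 20, value 50
Best: 66 marks.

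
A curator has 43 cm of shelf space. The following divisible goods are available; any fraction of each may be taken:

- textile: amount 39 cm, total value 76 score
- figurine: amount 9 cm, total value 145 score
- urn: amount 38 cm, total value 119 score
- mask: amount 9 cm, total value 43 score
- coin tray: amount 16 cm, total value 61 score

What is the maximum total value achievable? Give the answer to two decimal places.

Take in order of value per unit:
- figurine (145/9 per unit): all 9 → value 145, running total 145.00
- mask (43/9 per unit): all 9 → value 43, running total 188.00
- coin tray (61/16 per unit): all 16 → value 61, running total 249.00
- urn (119/38 per unit): 9 of 38 → value 9×119/38 = 28.1842, running total 277.18
Total 277.18.

277.18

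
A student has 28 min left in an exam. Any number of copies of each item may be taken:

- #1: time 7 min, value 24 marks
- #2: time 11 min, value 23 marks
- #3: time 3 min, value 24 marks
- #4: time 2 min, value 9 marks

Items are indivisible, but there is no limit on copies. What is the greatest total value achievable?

216 marks

Best value-per-unit is #3 at 24/3, and filling with it alone uses time 9×3=27. No mix of the others beats 9×24 = 216.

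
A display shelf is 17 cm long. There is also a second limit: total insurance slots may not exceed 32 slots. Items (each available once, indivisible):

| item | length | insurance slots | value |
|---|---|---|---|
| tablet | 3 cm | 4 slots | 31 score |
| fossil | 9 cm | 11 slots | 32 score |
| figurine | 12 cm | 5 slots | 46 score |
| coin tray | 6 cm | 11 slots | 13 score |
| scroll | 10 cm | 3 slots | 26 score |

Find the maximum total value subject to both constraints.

77 score

Feasible sets respecting both limits:
- tablet+figurine: length 15, insurance slots 9, value 77
- tablet+fossil: length 12, insurance slots 15, value 63
- tablet+scroll: length 13, insurance slots 7, value 57
Best: 77 score.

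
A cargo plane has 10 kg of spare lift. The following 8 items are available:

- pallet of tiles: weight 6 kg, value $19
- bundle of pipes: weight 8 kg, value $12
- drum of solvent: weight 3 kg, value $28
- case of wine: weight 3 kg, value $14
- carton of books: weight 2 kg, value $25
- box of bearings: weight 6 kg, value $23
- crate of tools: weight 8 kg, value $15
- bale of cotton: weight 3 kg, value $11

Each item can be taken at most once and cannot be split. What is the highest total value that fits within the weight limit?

This is a 0/1 knapsack; check combinations near the capacity.
- drum of solvent+case of wine+carton of books: weight 3+3+2=8, value 28+14+25=67
- drum of solvent+carton of books+bale of cotton: weight 3+2+3=8, value 28+25+11=64
- drum of solvent+carton of books: weight 3+2=5, value 28+25=53
- drum of solvent+case of wine+bale of cotton: weight 3+3+3=9, value 28+14+11=53
Best: $67.

$67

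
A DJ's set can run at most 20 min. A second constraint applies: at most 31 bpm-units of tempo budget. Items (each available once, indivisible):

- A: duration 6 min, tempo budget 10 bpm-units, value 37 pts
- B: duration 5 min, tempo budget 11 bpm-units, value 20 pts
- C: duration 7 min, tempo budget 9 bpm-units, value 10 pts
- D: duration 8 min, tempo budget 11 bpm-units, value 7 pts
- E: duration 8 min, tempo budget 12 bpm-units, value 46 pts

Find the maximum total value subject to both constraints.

Feasible sets respecting both limits:
- A+E: duration 14, tempo budget 22, value 83
- A+B+C: duration 18, tempo budget 30, value 67
- B+E: duration 13, tempo budget 23, value 66
Best: 83 pts.

83 pts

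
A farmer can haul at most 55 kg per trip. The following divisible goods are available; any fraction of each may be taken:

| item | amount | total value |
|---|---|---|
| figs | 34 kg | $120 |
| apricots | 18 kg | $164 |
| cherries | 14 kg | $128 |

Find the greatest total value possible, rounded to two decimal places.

Take in order of value per unit:
- cherries (128/14 per unit): all 14 → value 128, running total 128.00
- apricots (164/18 per unit): all 18 → value 164, running total 292.00
- figs (120/34 per unit): 23 of 34 → value 23×120/34 = 81.1765, running total 373.18
Total 373.18.

373.18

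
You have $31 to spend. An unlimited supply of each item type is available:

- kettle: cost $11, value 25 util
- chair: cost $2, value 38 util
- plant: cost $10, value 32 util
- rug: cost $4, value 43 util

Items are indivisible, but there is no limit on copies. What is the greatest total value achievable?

Best value-per-unit is chair at 38/2, and filling with it alone uses cost 15×2=30. No mix of the others beats 15×38 = 570.

570 util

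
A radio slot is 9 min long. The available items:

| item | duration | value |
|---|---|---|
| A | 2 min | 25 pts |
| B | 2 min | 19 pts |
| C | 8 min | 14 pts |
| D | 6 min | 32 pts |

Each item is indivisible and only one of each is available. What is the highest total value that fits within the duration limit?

This is a 0/1 knapsack; check combinations near the capacity.
- A+D: duration 2+6=8, value 25+32=57
- B+D: duration 2+6=8, value 19+32=51
- A+B: duration 2+2=4, value 25+19=44
- D: duration 6, value 32
Best: 57 pts.

57 pts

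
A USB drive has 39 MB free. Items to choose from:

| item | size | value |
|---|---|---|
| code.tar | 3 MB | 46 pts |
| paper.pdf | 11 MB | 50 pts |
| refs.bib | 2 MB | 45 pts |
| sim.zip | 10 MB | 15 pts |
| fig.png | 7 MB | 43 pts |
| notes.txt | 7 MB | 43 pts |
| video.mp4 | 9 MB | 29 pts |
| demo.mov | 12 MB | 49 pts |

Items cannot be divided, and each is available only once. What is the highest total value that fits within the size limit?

Check high-value combinations within 39 MB:
- code.tar+paper.pdf+refs.bib+fig.png+notes.txt+video.mp4: size 3+11+2+7+7+9=39, value 46+50+45+43+43+29=256
- code.tar+paper.pdf+refs.bib+fig.png+demo.mov: size 3+11+2+7+12=35, value 46+50+45+43+49=233
- code.tar+paper.pdf+refs.bib+notes.txt+demo.mov: size 3+11+2+7+12=35, value 46+50+45+43+49=233
Best: 256 pts.

256 pts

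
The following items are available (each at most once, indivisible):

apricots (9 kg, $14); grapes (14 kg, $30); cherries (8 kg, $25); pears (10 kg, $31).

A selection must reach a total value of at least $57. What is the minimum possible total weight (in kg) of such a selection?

24

Subsets with value ≥ 57, sorted by total weight:
- grapes+pears: weight 24, value 61
- apricots+cherries+pears: weight 27, value 70
- apricots+grapes+cherries: weight 31, value 69
- grapes+cherries+pears: weight 32, value 86
Minimum weight: 24 kg.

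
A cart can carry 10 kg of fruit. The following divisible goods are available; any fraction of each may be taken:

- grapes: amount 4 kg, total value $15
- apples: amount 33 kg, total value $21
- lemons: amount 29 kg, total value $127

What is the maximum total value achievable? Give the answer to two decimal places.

Take in order of value per unit:
- lemons (127/29 per unit): 10 of 29 → value 10×127/29 = 43.7931, running total 43.79
Total 43.79.

43.79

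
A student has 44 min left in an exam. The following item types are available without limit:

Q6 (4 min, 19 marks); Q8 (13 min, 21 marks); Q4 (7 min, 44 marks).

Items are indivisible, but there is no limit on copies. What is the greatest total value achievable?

264 marks

Best value-per-unit is Q4 at 44/7, and filling with it alone uses time 6×7=42. No mix of the others beats 6×44 = 264.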